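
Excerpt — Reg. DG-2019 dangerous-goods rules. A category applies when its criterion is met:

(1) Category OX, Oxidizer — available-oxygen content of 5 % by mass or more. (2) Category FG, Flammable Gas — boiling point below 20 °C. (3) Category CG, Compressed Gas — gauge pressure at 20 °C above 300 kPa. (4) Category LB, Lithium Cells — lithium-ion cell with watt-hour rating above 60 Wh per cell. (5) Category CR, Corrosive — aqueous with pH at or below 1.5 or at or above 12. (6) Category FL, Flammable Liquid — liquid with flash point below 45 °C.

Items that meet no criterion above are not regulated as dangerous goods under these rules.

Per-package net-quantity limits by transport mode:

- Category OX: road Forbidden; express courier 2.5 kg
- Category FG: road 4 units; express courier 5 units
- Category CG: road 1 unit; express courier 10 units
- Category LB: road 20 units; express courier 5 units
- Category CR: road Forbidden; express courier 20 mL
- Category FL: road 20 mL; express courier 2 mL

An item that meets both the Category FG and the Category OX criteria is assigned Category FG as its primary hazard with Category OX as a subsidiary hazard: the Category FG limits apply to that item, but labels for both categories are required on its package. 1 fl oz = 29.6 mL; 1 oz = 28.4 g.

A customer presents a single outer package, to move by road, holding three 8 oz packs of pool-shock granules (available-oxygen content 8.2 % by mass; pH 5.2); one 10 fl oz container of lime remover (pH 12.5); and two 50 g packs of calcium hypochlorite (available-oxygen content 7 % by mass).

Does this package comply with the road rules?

No

The pool-shock granules have available-oxygen content 8.2 % by mass, which is ≥ 5 % by mass, so they are Category OX (Oxidizer).
pH 12.5 meets the Category CR criterion (Corrosive), so the lime remover is Category CR.
Available-oxygen content 7 % by mass meets the Category OX criterion (Oxidizer), so the calcium hypochlorite is Category OX.
Total Category OX: (three 8 oz packs = 681.6 g) + (two 50 g packs = 100 g) = 781.6 g.
By road, Category OX is Forbidden regardless of quantity.
Category CR quantity: one 10 fl oz container = 296 mL.
By road, Category CR is Forbidden regardless of quantity.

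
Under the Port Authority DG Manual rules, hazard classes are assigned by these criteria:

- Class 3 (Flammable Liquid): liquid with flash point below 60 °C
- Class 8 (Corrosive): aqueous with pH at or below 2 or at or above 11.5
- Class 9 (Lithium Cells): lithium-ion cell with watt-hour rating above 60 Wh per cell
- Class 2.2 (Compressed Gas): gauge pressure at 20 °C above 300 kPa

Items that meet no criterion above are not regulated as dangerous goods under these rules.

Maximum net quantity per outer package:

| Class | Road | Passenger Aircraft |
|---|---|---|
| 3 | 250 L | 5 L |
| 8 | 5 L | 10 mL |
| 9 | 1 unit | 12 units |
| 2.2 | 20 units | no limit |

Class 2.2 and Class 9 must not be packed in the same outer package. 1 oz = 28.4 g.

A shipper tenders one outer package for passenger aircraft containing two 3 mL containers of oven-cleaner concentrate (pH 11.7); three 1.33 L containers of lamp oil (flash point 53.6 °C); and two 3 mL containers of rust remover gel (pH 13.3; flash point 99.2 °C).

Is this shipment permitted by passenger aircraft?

The oven-cleaner concentrate has pH 11.7, which is ≥ 11.5, so it is Class 8 (Corrosive).
Lamp oil: flash point 53.6 °C < 60 °C → Class 3 (Flammable Liquid).
With pH 13.3 (≥ 11.5), the rust remover gel falls in Class 8.
Class 8 net quantity: (two 3 mL containers = 6 mL) + (two 3 mL containers = 6 mL) = 12 mL.
12 mL exceeds the passenger aircraft limit of 10 mL for Class 8.
Class 3 quantity: three 1.33 L containers = 3.99 L.
3.99 L is within the passenger aircraft limit of 5 L for Class 3.
The segregation rule (Class 2.2 with Class 9) does not apply to Class 8 with Class 3.

No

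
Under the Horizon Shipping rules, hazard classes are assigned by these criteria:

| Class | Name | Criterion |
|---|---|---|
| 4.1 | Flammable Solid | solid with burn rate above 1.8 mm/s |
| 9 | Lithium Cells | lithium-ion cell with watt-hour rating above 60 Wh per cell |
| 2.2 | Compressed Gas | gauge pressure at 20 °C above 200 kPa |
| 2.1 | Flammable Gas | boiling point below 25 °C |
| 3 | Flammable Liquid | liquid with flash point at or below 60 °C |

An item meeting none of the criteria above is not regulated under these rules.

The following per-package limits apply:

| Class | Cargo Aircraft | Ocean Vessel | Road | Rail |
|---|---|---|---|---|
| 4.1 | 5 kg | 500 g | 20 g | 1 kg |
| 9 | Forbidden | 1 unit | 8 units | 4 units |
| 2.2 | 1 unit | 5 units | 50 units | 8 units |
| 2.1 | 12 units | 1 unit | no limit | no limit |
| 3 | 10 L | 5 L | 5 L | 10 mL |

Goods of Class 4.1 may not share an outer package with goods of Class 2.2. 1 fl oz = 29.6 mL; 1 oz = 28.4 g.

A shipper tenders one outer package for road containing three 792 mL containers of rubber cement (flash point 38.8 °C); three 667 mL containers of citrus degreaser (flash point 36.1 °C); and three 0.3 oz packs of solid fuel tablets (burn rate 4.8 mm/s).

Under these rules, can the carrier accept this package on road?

No

Rubber cement: flash point 38.8 °C ≤ 60 °C → Class 3 (Flammable Liquid).
With flash point 36.1 °C (≤ 60 °C), the citrus degreaser falls in Class 3.
Solid fuel tablets: burn rate 4.8 mm/s > 1.8 mm/s → Class 4.1 (Flammable Solid).
Total Class 3: (three 792 mL containers = 2.376 L) + (three 667 mL containers = 2.001 L) = 4.377 L.
4.377 L is within the road limit of 5 L for Class 3.
Class 4.1 quantity: three 0.3 oz packs = 25.56 g.
25.56 g > 20 g (road limit, Class 4.1) — over the limit.
The segregation rule (Class 4.1 with Class 2.2) does not apply to Class 3 with Class 4.1.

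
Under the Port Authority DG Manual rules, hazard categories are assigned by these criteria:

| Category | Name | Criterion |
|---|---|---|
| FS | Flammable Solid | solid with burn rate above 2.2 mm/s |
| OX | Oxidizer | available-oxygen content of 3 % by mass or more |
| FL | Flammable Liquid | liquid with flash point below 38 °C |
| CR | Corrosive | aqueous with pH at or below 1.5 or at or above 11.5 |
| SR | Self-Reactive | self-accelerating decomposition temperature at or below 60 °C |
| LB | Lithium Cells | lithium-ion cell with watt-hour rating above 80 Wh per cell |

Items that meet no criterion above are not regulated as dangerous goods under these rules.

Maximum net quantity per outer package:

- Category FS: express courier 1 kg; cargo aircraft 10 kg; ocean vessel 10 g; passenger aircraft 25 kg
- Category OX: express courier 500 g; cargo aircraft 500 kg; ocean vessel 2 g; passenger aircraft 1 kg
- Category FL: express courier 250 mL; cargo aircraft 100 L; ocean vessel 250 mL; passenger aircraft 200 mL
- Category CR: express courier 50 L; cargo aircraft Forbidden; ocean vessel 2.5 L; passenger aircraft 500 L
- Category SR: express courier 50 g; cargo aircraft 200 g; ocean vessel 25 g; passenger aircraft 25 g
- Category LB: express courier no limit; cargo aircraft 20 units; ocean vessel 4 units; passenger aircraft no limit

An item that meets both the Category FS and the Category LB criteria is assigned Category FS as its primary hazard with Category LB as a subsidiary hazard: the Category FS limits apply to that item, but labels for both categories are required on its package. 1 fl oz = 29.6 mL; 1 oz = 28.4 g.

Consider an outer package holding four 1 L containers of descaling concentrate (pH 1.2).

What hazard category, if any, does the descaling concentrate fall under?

pH 1.2 meets the Category CR criterion (Corrosive), so the descaling concentrate is Category CR.

Category CR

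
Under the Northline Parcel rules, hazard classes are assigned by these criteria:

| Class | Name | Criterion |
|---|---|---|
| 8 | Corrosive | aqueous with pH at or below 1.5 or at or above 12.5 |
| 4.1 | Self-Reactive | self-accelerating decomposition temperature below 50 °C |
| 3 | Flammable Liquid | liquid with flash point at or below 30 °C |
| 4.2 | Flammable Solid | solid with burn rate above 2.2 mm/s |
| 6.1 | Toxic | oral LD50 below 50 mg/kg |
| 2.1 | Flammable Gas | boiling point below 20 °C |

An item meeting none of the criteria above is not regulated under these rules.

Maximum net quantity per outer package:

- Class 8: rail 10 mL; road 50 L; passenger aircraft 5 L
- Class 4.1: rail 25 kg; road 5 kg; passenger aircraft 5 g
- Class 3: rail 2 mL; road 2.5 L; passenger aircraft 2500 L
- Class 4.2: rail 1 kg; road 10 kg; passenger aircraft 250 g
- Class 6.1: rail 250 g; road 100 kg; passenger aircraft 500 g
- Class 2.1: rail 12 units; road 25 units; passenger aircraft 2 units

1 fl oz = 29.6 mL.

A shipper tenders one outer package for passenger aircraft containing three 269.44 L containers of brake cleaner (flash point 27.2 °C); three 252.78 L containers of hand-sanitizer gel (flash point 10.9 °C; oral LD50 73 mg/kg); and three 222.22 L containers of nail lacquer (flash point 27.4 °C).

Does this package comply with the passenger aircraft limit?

Brake cleaner: flash point 27.2 °C ≤ 30 °C → Class 3 (Flammable Liquid).
With flash point 10.9 °C (≤ 30 °C), the hand-sanitizer gel falls in Class 3.
With flash point 27.4 °C (≤ 30 °C), the nail lacquer falls in Class 3.
Class 3 net quantity: (three 269.44 L containers = 808.32 L) + (three 252.78 L containers = 758.34 L) + (three 222.22 L containers = 666.66 L) = 2233.32 L.
2233.32 L ≤ 2500 L (passenger aircraft limit, Class 3) — within limit.

Yes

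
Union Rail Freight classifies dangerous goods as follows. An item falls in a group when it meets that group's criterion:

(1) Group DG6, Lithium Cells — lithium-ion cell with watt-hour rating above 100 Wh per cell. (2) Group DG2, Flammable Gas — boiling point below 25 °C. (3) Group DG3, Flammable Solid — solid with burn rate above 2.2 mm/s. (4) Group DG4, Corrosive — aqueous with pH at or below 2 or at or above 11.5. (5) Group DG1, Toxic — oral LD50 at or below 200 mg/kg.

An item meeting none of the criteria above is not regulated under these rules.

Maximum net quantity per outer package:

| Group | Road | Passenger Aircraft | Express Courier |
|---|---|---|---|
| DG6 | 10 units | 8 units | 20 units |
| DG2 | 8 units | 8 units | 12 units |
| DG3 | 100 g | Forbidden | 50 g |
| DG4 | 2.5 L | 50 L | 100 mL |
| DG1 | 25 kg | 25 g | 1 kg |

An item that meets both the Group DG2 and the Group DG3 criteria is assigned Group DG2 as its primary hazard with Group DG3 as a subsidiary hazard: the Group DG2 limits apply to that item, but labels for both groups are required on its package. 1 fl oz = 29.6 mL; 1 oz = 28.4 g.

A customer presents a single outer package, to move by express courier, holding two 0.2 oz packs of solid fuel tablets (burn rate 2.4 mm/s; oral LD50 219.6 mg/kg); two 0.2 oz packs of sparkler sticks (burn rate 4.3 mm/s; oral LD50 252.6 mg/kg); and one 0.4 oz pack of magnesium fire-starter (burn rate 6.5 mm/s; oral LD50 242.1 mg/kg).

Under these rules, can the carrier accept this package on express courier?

Yes

With burn rate 2.4 mm/s (> 2.2 mm/s), the solid fuel tablets fall in Group DG3.
With burn rate 4.3 mm/s (> 2.2 mm/s), the sparkler sticks fall in Group DG3.
Magnesium fire-starter: burn rate 6.5 mm/s > 2.2 mm/s → Group DG3 (Flammable Solid).
Group DG3 net quantity: (two 0.2 oz packs = 11.36 g) + (two 0.2 oz packs = 11.36 g) + (one 0.4 oz pack = 11.36 g) = 34.08 g.
34.08 g is within the express courier limit of 50 g for Group DG3.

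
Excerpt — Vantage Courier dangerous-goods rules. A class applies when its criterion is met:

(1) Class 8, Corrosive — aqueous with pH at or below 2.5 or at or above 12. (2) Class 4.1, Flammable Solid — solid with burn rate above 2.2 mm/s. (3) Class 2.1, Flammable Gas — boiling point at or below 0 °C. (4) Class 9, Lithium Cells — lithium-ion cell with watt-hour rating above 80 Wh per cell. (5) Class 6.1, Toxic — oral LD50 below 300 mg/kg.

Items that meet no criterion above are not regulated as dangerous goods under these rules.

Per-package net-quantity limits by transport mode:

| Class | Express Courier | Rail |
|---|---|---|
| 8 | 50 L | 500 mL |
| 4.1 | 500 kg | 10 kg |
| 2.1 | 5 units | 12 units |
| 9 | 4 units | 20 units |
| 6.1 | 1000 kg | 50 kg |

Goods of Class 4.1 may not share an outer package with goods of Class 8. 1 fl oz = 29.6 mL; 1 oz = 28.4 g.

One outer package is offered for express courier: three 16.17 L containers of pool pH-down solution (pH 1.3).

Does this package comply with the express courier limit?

The pool pH-down solution has pH 1.3, which is ≤ 2.5, so it is Class 8 (Corrosive).
Class 8 quantity: three 16.17 L containers = 48.51 L.
48.51 L is within the express courier limit of 50 L for Class 8.

Yes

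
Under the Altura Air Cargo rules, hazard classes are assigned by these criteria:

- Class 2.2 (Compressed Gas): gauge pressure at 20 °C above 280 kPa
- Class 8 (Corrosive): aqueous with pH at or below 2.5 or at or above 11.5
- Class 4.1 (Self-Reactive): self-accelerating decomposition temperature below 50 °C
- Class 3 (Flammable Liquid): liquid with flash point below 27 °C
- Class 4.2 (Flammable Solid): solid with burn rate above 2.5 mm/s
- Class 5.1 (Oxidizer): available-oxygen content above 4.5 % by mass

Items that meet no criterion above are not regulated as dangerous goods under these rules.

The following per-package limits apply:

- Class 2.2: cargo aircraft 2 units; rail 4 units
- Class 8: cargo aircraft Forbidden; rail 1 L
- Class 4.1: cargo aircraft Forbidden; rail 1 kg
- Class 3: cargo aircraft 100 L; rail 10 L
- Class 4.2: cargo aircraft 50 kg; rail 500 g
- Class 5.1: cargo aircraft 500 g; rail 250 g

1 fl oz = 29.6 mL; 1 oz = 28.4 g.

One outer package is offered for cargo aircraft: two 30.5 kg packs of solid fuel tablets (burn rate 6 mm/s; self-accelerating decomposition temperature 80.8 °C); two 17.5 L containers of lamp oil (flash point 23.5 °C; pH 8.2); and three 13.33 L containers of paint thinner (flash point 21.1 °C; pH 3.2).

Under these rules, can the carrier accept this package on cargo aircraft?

Burn rate 6 mm/s meets the Class 4.2 criterion (Flammable Solid), so the solid fuel tablets are Class 4.2.
The lamp oil has flash point 23.5 °C, which is < 27 °C, so it is Class 3 (Flammable Liquid).
Flash point 21.1 °C meets the Class 3 criterion (Flammable Liquid), so the paint thinner is Class 3.
Class 4.2 quantity: two 30.5 kg packs = 61 kg.
61 kg exceeds the cargo aircraft limit of 50 kg for Class 4.2.
Total Class 3: (two 17.5 L containers = 35 L) + (three 13.33 L containers = 39.99 L) = 74.99 L.
That is within the Class 3 cargo aircraft limit of 100 L.

No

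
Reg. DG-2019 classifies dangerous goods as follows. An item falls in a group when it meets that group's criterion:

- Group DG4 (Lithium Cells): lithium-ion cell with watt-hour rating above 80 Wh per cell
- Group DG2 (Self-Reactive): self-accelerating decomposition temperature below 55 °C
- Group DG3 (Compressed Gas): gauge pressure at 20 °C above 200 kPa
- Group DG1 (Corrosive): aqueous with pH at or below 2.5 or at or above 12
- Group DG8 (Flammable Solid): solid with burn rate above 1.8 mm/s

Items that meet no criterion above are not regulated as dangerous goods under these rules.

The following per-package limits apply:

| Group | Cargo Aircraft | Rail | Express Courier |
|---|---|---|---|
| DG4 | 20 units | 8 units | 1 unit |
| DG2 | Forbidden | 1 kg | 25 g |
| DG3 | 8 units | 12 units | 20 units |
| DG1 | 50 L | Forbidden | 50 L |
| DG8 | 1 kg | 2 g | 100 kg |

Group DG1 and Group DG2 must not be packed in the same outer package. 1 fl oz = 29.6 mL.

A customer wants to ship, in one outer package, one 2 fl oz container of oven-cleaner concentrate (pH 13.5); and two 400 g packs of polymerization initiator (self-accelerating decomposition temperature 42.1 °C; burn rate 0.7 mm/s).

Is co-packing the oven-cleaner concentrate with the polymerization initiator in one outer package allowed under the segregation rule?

Oven-cleaner concentrate: pH 13.5 ≥ 12 → Group DG1 (Corrosive).
The polymerization initiator has self-accelerating decomposition temperature 42.1 °C, which is < 55 °C, so it is Group DG2 (Self-Reactive).
Group DG1 and Group DG2 may not share an outer package.

No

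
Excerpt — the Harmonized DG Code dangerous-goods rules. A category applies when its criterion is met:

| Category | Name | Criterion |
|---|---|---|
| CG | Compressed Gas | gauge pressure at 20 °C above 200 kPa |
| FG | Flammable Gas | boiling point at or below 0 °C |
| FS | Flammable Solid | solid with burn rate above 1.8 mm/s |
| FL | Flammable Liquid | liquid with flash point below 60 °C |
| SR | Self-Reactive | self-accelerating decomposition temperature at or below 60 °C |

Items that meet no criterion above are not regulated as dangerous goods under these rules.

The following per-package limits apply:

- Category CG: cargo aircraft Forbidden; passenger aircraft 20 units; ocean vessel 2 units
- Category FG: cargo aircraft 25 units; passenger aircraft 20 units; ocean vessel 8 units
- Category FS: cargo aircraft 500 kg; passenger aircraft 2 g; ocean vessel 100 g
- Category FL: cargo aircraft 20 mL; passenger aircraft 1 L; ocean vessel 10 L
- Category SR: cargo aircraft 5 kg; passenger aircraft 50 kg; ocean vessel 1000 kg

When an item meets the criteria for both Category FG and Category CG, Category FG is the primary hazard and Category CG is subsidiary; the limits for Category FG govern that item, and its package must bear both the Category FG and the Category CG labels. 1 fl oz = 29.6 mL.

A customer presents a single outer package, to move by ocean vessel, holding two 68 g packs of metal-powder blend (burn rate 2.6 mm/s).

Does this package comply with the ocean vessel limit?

No

The metal-powder blend has burn rate 2.6 mm/s, which is > 1.8 mm/s, so it is Category FS (Flammable Solid).
Category FS quantity: two 68 g packs = 136 g.
That exceeds the Category FS ocean vessel limit of 100 g.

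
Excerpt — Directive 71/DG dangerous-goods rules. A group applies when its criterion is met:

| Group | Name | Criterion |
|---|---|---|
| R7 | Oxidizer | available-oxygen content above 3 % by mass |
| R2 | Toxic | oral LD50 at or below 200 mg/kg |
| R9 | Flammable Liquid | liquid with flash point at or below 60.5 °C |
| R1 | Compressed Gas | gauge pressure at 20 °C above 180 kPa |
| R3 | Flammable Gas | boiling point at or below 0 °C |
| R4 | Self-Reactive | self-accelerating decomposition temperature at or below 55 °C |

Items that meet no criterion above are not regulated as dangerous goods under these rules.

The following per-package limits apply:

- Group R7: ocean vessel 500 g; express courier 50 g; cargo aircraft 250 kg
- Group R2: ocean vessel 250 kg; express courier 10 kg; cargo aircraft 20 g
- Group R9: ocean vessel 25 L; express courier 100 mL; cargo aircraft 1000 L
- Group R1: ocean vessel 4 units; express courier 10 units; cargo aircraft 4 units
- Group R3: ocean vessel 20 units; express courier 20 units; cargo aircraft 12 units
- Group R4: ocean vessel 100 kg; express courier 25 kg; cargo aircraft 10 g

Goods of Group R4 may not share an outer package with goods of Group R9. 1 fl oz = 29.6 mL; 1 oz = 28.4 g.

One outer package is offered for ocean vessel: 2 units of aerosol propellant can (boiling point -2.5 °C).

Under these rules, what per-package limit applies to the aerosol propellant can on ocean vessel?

Boiling point -2.5 °C meets the Group R3 criterion (Flammable Gas), so the aerosol propellant can is Group R3.
The ocean vessel limit for Group R3 is 20 units.

20 units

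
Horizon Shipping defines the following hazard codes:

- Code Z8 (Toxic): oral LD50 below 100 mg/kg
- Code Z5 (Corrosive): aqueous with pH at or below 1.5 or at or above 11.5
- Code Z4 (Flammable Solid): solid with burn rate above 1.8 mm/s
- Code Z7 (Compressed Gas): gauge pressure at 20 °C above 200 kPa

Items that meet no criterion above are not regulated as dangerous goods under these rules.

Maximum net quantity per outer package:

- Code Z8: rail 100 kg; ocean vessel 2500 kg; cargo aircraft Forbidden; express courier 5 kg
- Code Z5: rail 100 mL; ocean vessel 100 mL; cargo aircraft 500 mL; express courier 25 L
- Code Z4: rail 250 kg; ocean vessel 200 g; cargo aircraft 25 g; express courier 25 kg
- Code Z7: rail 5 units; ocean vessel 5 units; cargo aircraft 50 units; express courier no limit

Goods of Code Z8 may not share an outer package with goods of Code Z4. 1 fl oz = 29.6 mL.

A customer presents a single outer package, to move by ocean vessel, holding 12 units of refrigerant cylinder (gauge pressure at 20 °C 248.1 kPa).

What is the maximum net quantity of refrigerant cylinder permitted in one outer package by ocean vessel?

With gauge pressure at 20 °C 248.1 kPa (> 200 kPa), the refrigerant cylinder falls in Code Z7.
The ocean vessel limit for Code Z7 is 5 units.

5 units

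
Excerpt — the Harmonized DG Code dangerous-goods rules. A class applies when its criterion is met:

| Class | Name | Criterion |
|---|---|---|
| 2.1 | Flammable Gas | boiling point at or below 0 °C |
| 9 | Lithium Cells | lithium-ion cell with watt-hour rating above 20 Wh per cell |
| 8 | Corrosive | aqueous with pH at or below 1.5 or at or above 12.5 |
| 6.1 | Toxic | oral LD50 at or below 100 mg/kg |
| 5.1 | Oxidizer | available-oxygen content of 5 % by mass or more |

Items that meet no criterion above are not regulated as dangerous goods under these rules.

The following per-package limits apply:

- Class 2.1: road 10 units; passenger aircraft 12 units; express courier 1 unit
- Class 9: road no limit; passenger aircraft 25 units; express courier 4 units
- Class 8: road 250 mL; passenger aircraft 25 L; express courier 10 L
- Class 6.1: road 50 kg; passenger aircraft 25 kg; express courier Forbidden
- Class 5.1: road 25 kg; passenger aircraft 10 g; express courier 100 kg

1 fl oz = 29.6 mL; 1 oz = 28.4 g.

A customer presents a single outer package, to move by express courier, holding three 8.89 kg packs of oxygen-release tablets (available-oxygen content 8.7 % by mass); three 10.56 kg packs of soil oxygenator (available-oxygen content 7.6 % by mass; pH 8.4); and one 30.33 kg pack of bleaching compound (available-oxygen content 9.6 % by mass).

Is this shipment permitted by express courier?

Oxygen-release tablets: available-oxygen content 8.7 % by mass ≥ 5 % by mass → Class 5.1 (Oxidizer).
With available-oxygen content 7.6 % by mass (≥ 5 % by mass), the soil oxygenator falls in Class 5.1.
Bleaching compound: available-oxygen content 9.6 % by mass ≥ 5 % by mass → Class 5.1 (Oxidizer).
Total Class 5.1: (three 8.89 kg packs = 26.67 kg) + (three 10.56 kg packs = 31.68 kg) + 30.33 kg = 88.68 kg.
88.68 kg is within the express courier limit of 100 kg for Class 5.1.

Yes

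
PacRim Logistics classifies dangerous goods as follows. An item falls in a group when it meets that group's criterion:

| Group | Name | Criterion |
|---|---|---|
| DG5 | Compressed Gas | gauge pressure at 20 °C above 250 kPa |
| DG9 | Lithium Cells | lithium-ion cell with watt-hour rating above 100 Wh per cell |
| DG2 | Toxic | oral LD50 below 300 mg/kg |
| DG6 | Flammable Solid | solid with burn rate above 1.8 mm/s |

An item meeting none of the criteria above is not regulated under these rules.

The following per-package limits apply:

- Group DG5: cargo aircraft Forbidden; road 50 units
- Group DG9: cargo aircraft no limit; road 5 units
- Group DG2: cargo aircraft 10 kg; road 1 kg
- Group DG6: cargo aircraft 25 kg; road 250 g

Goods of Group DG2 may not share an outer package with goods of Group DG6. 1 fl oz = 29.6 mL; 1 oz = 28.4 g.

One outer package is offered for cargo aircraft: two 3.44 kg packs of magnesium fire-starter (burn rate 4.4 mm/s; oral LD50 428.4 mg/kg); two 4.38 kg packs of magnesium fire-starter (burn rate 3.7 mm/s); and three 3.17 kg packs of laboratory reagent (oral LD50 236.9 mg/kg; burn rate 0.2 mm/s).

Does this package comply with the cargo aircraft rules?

No

Burn rate 4.4 mm/s meets the Group DG6 criterion (Flammable Solid), so the magnesium fire-starter is Group DG6.
The magnesium fire-starter has burn rate 3.7 mm/s, which is > 1.8 mm/s, so it is Group DG6 (Flammable Solid).
Oral LD50 236.9 mg/kg meets the Group DG2 criterion (Toxic), so the laboratory reagent is Group DG2.
Group DG2 quantity: three 3.17 kg packs = 9.51 kg.
9.51 kg ≤ 10 kg (cargo aircraft limit, Group DG2) — within limit.
Total Group DG6: (two 3.44 kg packs = 6.88 kg) + (two 4.38 kg packs = 8.76 kg) = 15.64 kg.
15.64 kg is within the cargo aircraft limit of 25 kg for Group DG6.
Group DG2 and Group DG6 may not share an outer package.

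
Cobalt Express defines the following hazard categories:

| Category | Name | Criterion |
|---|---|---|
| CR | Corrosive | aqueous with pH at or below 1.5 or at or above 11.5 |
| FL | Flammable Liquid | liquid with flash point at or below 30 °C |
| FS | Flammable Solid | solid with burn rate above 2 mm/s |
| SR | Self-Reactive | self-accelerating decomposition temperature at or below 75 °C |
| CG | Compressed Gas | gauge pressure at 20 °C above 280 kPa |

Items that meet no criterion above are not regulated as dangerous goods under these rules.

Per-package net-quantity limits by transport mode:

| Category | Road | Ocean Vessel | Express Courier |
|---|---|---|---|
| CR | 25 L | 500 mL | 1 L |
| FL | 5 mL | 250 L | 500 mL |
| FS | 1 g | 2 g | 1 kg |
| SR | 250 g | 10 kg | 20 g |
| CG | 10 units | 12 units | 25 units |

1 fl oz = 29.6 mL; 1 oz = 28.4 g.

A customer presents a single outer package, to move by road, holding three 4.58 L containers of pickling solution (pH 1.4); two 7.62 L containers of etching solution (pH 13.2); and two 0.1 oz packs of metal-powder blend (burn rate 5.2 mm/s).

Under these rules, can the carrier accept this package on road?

No

pH 1.4 meets the Category CR criterion (Corrosive), so the pickling solution is Category CR.
With pH 13.2 (≥ 11.5), the etching solution falls in Category CR.
The metal-powder blend has burn rate 5.2 mm/s, which is > 2 mm/s, so it is Category FS (Flammable Solid).
Total Category CR: (three 4.58 L containers = 13.74 L) + (two 7.62 L containers = 15.24 L) = 28.98 L.
28.98 L exceeds the road limit of 25 L for Category CR.
Category FS quantity: two 0.1 oz packs = 5.68 g.
That exceeds the Category FS road limit of 1 g.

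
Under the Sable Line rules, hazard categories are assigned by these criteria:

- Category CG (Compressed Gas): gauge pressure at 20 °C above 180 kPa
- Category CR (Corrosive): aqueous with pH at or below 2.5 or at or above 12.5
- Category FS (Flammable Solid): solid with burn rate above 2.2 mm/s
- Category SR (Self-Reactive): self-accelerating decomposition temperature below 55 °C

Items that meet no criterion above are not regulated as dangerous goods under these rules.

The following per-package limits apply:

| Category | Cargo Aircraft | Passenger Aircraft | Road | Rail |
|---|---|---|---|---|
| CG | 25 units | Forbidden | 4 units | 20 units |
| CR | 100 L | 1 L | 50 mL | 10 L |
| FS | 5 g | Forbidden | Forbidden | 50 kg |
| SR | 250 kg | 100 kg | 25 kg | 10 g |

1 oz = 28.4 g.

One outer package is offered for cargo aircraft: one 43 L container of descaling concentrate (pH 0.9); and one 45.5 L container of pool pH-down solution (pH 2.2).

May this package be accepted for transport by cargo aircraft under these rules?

Yes

Descaling concentrate: pH 0.9 ≤ 2.5 → Category CR (Corrosive).
The pool pH-down solution has pH 2.2, which is ≤ 2.5, so it is Category CR (Corrosive).
Total Category CR: 43 L + 45.5 L = 88.5 L.
88.5 L ≤ 100 L (cargo aircraft limit, Category CR) — within limit.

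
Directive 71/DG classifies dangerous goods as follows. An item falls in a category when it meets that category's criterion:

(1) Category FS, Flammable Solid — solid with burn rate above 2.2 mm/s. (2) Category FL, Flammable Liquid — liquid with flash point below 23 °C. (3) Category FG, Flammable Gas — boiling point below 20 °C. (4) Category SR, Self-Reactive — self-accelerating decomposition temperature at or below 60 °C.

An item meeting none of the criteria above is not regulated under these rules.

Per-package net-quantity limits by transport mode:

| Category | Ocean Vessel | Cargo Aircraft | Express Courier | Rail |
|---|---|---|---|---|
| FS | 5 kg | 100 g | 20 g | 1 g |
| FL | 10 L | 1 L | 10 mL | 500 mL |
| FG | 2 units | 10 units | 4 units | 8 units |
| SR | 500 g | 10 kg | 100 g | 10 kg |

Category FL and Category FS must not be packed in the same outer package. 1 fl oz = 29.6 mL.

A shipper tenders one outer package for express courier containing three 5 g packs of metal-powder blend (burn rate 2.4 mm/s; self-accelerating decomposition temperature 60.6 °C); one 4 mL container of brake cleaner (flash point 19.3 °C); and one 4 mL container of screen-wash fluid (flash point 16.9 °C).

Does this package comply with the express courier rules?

No

Metal-powder blend: burn rate 2.4 mm/s > 2.2 mm/s → Category FS (Flammable Solid).
With flash point 19.3 °C (< 23 °C), the brake cleaner falls in Category FL.
With flash point 16.9 °C (< 23 °C), the screen-wash fluid falls in Category FL.
Total Category FL: 4 mL + 4 mL = 8 mL.
8 mL ≤ 10 mL (express courier limit, Category FL) — within limit.
Category FS quantity: three 5 g packs = 15 g.
15 g ≤ 20 g (express courier limit, Category FS) — within limit.
Category FL and Category FS may not share an outer package.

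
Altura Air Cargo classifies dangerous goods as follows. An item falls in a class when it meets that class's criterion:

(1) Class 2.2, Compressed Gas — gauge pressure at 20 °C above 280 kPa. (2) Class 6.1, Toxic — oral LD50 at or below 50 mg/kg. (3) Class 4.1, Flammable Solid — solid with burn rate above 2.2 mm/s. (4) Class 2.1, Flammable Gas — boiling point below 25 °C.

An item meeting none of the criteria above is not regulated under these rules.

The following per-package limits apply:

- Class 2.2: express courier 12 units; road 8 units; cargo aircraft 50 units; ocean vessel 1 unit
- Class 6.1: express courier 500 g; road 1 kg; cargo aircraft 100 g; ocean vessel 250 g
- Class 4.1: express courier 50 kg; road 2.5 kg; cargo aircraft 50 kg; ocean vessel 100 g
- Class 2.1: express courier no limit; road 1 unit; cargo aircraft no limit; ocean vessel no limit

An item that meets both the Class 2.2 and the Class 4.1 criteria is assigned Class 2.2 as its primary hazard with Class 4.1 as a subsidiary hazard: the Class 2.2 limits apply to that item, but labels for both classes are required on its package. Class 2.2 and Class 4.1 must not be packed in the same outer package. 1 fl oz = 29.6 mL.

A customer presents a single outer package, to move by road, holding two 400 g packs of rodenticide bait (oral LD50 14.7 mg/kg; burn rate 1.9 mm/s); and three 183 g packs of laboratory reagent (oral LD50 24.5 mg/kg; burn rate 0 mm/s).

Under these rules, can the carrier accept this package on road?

Rodenticide bait: oral LD50 14.7 mg/kg ≤ 50 mg/kg → Class 6.1 (Toxic).
Oral LD50 24.5 mg/kg meets the Class 6.1 criterion (Toxic), so the laboratory reagent is Class 6.1.
Class 6.1 net quantity: (two 400 g packs = 800 g) + (three 183 g packs = 549 g) = 1.349 kg.
1.349 kg > 1 kg (road limit, Class 6.1) — over the limit.

No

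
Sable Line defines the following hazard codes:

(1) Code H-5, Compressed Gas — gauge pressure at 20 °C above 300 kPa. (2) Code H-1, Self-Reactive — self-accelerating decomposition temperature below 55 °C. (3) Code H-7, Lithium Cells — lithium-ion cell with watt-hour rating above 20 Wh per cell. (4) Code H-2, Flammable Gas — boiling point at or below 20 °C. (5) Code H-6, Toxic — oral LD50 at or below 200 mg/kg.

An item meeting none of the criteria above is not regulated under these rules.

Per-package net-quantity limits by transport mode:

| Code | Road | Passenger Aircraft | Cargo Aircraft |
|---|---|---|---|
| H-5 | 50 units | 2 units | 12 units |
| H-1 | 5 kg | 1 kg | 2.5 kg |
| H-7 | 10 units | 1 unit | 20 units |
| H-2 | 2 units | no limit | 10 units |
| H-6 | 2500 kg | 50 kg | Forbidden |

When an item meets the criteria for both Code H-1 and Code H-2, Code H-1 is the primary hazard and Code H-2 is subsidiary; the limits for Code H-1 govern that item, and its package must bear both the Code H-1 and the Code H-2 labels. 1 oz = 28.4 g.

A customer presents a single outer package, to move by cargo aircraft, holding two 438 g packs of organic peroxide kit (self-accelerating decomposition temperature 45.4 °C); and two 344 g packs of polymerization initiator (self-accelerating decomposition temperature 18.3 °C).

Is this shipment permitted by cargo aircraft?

Yes

The organic peroxide kit has self-accelerating decomposition temperature 45.4 °C, which is < 55 °C, so it is Code H-1 (Self-Reactive).
The polymerization initiator has self-accelerating decomposition temperature 18.3 °C, which is < 55 °C, so it is Code H-1 (Self-Reactive).
Total Code H-1: (two 438 g packs = 876 g) + (two 344 g packs = 688 g) = 1.564 kg.
That is within the Code H-1 cargo aircraft limit of 2.5 kg.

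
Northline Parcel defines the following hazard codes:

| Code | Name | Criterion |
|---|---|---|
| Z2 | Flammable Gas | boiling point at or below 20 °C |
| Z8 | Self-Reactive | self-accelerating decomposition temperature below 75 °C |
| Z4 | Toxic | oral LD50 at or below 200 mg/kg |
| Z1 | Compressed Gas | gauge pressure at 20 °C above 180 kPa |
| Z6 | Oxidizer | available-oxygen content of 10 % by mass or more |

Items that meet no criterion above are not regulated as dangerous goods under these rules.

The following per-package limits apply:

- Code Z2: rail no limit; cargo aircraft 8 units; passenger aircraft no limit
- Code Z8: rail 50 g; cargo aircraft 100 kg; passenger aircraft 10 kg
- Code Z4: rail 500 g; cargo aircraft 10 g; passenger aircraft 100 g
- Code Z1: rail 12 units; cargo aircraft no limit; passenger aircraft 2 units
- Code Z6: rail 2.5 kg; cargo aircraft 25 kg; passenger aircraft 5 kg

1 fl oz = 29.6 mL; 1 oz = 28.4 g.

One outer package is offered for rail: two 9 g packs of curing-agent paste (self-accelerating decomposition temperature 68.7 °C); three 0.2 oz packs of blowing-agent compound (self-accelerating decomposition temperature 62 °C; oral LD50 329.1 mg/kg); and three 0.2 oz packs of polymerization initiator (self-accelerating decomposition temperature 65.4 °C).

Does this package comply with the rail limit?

The curing-agent paste has self-accelerating decomposition temperature 68.7 °C, which is < 75 °C, so it is Code Z8 (Self-Reactive).
The blowing-agent compound has self-accelerating decomposition temperature 62 °C, which is < 75 °C, so it is Code Z8 (Self-Reactive).
With self-accelerating decomposition temperature 65.4 °C (< 75 °C), the polymerization initiator falls in Code Z8.
Total Code Z8: (two 9 g packs = 18 g) + (three 0.2 oz packs = 17.04 g) + (three 0.2 oz packs = 17.04 g) = 52.08 g.
52.08 g exceeds the rail limit of 50 g for Code Z8.

No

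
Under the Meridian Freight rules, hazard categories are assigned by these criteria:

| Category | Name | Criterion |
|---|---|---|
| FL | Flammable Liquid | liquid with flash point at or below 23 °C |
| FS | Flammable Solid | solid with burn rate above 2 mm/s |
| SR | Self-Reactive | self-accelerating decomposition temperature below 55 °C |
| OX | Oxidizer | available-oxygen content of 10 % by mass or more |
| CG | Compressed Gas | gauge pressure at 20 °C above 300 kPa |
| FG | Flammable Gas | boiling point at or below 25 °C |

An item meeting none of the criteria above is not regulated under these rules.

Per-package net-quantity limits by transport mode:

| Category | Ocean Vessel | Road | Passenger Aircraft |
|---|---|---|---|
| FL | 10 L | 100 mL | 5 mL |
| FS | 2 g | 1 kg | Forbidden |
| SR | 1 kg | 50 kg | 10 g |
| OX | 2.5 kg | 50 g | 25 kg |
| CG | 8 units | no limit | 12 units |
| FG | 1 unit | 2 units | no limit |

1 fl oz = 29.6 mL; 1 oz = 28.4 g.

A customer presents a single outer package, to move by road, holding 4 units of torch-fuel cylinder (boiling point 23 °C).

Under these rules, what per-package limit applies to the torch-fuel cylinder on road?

2 units

Torch-fuel cylinder: boiling point 23 °C ≤ 25 °C → Category FG (Flammable Gas).
The road limit for Category FG is 2 units.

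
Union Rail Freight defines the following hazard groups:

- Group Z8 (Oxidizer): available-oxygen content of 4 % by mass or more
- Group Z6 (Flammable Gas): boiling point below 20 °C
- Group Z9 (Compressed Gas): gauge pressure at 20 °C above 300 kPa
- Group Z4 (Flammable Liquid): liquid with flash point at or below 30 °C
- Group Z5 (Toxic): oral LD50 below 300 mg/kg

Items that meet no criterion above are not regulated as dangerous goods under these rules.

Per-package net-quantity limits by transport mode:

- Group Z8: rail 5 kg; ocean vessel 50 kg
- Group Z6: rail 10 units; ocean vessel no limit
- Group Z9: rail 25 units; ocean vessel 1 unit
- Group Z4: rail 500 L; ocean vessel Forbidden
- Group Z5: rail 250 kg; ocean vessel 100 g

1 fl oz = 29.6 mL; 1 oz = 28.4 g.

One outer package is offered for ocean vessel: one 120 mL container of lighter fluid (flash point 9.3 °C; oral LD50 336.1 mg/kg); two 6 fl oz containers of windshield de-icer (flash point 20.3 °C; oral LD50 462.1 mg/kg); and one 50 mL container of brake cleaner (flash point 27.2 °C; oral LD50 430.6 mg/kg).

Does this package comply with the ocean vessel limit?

No

With flash point 9.3 °C (≤ 30 °C), the lighter fluid falls in Group Z4.
The windshield de-icer has flash point 20.3 °C, which is ≤ 30 °C, so it is Group Z4 (Flammable Liquid).
Brake cleaner: flash point 27.2 °C ≤ 30 °C → Group Z4 (Flammable Liquid).
Group Z4 net quantity: 120 mL + (two 6 fl oz containers = 355.2 mL) + 50 mL = 525.2 mL.
By ocean vessel, Group Z4 is Forbidden regardless of quantity.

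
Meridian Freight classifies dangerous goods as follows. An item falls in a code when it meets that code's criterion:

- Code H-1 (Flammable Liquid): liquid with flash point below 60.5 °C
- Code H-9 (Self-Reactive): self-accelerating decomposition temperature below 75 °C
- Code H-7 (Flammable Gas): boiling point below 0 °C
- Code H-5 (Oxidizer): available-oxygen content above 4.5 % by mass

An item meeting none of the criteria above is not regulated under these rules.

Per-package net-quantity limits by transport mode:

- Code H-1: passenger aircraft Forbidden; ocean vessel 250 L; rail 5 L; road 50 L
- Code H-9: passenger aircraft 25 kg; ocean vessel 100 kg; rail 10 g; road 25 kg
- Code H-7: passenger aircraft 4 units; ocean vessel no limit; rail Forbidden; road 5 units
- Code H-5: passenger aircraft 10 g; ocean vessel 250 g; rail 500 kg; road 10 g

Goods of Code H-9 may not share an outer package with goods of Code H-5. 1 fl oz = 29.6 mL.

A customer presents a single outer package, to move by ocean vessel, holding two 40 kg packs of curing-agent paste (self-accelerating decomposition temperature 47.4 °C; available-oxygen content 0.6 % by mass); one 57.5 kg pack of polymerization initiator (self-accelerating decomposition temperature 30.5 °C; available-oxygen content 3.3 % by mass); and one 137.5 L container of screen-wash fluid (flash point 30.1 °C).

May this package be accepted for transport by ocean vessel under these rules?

Curing-agent paste: self-accelerating decomposition temperature 47.4 °C < 75 °C → Code H-9 (Self-Reactive).
The polymerization initiator has self-accelerating decomposition temperature 30.5 °C, which is < 75 °C, so it is Code H-9 (Self-Reactive).
Screen-wash fluid: flash point 30.1 °C < 60.5 °C → Code H-1 (Flammable Liquid).
Total Code H-9: (two 40 kg packs = 80 kg) + 57.5 kg = 137.5 kg.
That exceeds the Code H-9 ocean vessel limit of 100 kg.
Code H-1 quantity: 137.5 L.
137.5 L ≤ 250 L (ocean vessel limit, Code H-1) — within limit.
The segregation rule (Code H-9 with Code H-5) does not apply to Code H-9 with Code H-1.

No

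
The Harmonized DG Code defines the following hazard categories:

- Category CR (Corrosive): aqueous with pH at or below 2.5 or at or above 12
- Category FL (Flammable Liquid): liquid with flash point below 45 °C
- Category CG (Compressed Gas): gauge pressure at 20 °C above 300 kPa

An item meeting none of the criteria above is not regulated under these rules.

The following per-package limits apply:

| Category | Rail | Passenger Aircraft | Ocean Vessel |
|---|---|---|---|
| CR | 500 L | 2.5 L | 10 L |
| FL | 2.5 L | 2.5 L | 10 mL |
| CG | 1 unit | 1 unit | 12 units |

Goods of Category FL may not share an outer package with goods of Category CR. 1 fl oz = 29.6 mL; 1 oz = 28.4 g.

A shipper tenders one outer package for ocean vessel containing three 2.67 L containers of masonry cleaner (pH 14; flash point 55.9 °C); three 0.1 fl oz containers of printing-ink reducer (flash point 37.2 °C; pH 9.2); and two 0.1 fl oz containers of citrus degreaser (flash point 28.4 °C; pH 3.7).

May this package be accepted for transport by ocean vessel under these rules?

No

Masonry cleaner: pH 14 ≥ 12 → Category CR (Corrosive).
Printing-ink reducer: flash point 37.2 °C < 45 °C → Category FL (Flammable Liquid).
The citrus degreaser has flash point 28.4 °C, which is < 45 °C, so it is Category FL (Flammable Liquid).
Category FL net quantity: (three 0.1 fl oz containers = 8.88 mL) + (two 0.1 fl oz containers = 5.92 mL) = 14.8 mL.
That exceeds the Category FL ocean vessel limit of 10 mL.
Category CR quantity: three 2.67 L containers = 8.01 L.
That is within the Category CR ocean vessel limit of 10 L.
Category FL and Category CR may not share an outer package.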